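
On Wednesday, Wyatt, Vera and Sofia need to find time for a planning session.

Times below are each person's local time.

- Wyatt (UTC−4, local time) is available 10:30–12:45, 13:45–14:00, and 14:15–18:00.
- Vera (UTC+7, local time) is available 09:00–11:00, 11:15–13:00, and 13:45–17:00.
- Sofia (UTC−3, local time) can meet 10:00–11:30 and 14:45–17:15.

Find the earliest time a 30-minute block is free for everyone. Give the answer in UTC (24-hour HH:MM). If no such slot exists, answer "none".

none

Wyatt → UTC: 14:30–16:45, 17:45–18:00, 18:15–22:00.
Vera → UTC: 02:00–04:00, 04:15–06:00, 06:45–10:00.
Sofia → UTC: 13:00–14:30, 17:45–20:15.
Wyatt ∩ Vera: (none).
Wyatt ∩ Vera ∩ Sofia: (none).
Windows ≥ 30 min: (none).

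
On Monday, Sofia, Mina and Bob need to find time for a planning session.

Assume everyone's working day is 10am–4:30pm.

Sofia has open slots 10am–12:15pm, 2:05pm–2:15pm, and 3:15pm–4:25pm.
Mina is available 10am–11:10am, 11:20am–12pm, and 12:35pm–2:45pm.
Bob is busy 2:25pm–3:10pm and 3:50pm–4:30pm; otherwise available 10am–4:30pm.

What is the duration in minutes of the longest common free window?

70 minutes

Bob free within 10:00–16:30: 10:00–14:25, 15:10–15:50.
Sofia ∩ Mina: 10:00–11:10, 11:20–12:00, 14:05–14:15.
Sofia ∩ Mina ∩ Bob: 10:00–11:10, 11:20–12:00, 14:05–14:15.
Common window lengths: 70, 40, 10 min; longest is 70.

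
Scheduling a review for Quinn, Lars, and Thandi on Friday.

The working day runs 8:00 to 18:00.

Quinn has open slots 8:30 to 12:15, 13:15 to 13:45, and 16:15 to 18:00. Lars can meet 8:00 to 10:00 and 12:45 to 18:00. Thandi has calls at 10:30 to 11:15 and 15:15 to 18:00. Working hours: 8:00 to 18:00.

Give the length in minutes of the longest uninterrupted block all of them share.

90 minutes

Thandi free within 08:00–18:00: 08:00–10:30, 11:15–15:15.
Quinn ∩ Lars: 08:30–10:00, 13:15–13:45, 16:15–18:00.
Quinn ∩ Lars ∩ Thandi: 08:30–10:00, 13:15–13:45.
Common window lengths: 90, 30 min; longest is 90.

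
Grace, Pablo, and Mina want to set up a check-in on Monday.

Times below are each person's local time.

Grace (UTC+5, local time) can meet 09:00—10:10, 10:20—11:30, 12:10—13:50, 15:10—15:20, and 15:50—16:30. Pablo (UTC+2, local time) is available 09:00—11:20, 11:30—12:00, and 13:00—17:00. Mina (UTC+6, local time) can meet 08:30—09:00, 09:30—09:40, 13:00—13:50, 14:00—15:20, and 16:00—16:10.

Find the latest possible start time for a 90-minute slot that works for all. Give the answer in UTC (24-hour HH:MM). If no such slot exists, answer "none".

Grace → UTC: 04:00–05:10, 05:20–06:30, 07:10–08:50, 10:10–10:20, 10:50–11:30.
Pablo → UTC: 07:00–09:20, 09:30–10:00, 11:00–15:00.
Mina → UTC: 02:30–03:00, 03:30–03:40, 07:00–07:50, 08:00–09:20, 10:00–10:10.
Grace ∩ Pablo: 07:10–08:50, 11:00–11:30.
Grace ∩ Pablo ∩ Mina: 07:10–07:50, 08:00–08:50.
Windows ≥ 90 min: (none).

none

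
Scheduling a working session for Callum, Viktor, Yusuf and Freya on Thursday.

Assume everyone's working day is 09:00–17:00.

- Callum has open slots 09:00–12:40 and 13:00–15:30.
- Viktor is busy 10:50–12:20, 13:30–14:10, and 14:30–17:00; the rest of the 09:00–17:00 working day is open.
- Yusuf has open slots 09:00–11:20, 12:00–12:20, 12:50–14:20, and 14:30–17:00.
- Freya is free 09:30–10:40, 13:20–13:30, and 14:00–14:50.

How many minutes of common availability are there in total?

90 minutes

Viktor free within 09:00–17:00: 09:00–10:50, 12:20–13:30, 14:10–14:30.
Callum ∩ Viktor: 09:00–10:50, 12:20–12:40, 13:00–13:30, 14:10–14:30.
Callum ∩ Viktor ∩ Yusuf: 09:00–10:50, 13:00–13:30, 14:10–14:20.
Callum ∩ Viktor ∩ Yusuf ∩ Freya: 09:30–10:40, 13:20–13:30, 14:10–14:20.
Total common minutes: 70 + 10 + 10 = 90.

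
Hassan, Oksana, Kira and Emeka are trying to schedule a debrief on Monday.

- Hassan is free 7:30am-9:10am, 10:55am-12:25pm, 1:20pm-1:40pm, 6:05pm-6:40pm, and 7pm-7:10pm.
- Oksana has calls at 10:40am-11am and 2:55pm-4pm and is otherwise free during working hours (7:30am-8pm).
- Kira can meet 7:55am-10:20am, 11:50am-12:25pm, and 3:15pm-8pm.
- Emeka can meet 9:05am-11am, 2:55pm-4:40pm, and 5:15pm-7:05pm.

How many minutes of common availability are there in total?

Oksana free within 07:30–20:00: 07:30–10:40, 11:00–14:55, 16:00–20:00.
Hassan ∩ Oksana: 07:30–09:10, 11:00–12:25, 13:20–13:40, 18:05–18:40, 19:00–19:10.
Hassan ∩ Oksana ∩ Kira: 07:55–09:10, 11:50–12:25, 18:05–18:40, 19:00–19:10.
Hassan ∩ Oksana ∩ Kira ∩ Emeka: 09:05–09:10, 18:05–18:40, 19:00–19:05.
Total common minutes: 5 + 35 + 5 = 45.

45 minutes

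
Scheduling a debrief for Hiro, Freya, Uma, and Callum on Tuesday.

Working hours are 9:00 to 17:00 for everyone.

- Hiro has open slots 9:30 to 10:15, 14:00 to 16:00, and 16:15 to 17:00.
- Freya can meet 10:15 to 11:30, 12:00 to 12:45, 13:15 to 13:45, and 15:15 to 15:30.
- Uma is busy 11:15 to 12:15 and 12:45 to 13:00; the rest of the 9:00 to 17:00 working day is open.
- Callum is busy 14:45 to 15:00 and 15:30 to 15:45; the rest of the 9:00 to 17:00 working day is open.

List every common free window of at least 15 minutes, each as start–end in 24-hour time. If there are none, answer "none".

15:15–15:30

Uma free within 09:00–17:00: 09:00–11:15, 12:15–12:45, 13:00–17:00.
Callum free within 09:00–17:00: 09:00–14:45, 15:00–15:30, 15:45–17:00.
Hiro ∩ Freya: 15:15–15:30.
Hiro ∩ Freya ∩ Uma: 15:15–15:30.
Hiro ∩ Freya ∩ Uma ∩ Callum: 15:15–15:30.
Windows ≥ 15 min: 15:15–15:30.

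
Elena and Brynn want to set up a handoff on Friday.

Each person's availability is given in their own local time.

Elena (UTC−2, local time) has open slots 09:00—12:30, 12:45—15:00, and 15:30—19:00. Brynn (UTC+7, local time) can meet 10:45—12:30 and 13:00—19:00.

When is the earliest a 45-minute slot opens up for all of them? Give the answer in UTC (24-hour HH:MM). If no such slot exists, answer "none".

11:00

Elena → UTC: 11:00–14:30, 14:45–17:00, 17:30–21:00.
Brynn → UTC: 03:45–05:30, 06:00–12:00.
Elena ∩ Brynn: 11:00–12:00.
Windows ≥ 45 min: 11:00–12:00.
Earliest such window starts at 11:00.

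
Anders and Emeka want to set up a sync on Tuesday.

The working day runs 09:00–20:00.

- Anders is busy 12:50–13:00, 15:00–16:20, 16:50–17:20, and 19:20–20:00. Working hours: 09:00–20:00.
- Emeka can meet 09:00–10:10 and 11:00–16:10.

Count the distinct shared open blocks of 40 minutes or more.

3

Anders free within 09:00–20:00: 09:00–12:50, 13:00–15:00, 16:20–16:50, 17:20–19:20.
Anders ∩ Emeka: 09:00–10:10, 11:00–12:50, 13:00–15:00.
Windows ≥ 40 min: 09:00–10:10, 11:00–12:50, 13:00–15:00.
That's 3 windows.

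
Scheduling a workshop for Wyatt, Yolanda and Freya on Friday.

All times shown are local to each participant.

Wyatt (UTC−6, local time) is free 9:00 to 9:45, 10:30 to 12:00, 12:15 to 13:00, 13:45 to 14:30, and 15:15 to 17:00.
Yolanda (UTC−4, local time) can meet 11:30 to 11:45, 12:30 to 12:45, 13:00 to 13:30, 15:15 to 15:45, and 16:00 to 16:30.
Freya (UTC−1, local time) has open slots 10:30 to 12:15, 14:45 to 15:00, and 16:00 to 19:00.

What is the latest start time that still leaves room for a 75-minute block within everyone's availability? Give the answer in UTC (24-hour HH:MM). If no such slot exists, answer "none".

none

Wyatt → UTC: 15:00–15:45, 16:30–18:00, 18:15–19:00, 19:45–20:30, 21:15–23:00.
Yolanda → UTC: 15:30–15:45, 16:30–16:45, 17:00–17:30, 19:15–19:45, 20:00–20:30.
Freya → UTC: 11:30–13:15, 15:45–16:00, 17:00–20:00.
Wyatt ∩ Yolanda: 15:30–15:45, 16:30–16:45, 17:00–17:30, 20:00–20:30.
Wyatt ∩ Yolanda ∩ Freya: 17:00–17:30.
Windows ≥ 75 min: (none).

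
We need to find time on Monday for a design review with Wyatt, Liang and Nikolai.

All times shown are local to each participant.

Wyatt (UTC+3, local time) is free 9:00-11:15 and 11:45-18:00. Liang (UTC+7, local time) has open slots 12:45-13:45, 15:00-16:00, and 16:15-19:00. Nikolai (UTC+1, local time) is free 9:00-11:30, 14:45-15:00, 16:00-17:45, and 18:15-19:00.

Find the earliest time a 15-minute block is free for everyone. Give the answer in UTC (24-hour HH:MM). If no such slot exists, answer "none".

08:00

Wyatt → UTC: 06:00–08:15, 08:45–15:00.
Liang → UTC: 05:45–06:45, 08:00–09:00, 09:15–12:00.
Nikolai → UTC: 08:00–10:30, 13:45–14:00, 15:00–16:45, 17:15–18:00.
Wyatt ∩ Liang: 06:00–06:45, 08:00–08:15, 08:45–09:00, 09:15–12:00.
Wyatt ∩ Liang ∩ Nikolai: 08:00–08:15, 08:45–09:00, 09:15–10:30.
Windows ≥ 15 min: 08:00–08:15, 08:45–09:00, 09:15–10:30.
Earliest such window starts at 08:00.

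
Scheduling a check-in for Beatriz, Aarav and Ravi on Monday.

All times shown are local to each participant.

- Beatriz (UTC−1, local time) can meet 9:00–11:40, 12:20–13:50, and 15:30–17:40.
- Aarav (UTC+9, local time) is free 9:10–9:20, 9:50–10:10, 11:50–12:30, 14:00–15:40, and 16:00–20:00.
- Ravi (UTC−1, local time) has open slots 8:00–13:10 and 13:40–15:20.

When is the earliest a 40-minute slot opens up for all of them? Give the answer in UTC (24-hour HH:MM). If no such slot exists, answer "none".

10:00

Beatriz → UTC: 10:00–12:40, 13:20–14:50, 16:30–18:40.
Aarav → UTC: 00:10–00:20, 00:50–01:10, 02:50–03:30, 05:00–06:40, 07:00–11:00.
Ravi → UTC: 09:00–14:10, 14:40–16:20.
Beatriz ∩ Aarav: 10:00–11:00.
Beatriz ∩ Aarav ∩ Ravi: 10:00–11:00.
Windows ≥ 40 min: 10:00–11:00.
Earliest such window starts at 10:00.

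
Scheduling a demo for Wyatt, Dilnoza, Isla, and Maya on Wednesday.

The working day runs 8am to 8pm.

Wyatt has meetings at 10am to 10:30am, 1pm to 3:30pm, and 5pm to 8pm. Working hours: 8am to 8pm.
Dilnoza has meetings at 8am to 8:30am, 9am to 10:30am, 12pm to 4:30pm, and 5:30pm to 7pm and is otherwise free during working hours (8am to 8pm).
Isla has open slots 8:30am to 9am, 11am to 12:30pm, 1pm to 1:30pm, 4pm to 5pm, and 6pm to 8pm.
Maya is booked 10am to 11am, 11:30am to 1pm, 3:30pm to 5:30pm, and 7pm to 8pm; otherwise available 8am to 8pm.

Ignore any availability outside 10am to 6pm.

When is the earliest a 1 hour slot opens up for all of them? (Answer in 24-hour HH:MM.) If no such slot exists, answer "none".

none

Wyatt free within 08:00–20:00: 08:00–10:00, 10:30–13:00, 15:30–17:00.
Dilnoza free within 08:00–20:00: 08:30–09:00, 10:30–12:00, 16:30–17:30, 19:00–20:00.
Maya free within 08:00–20:00: 08:00–10:00, 11:00–11:30, 13:00–15:30, 17:30–19:00.
Wyatt ∩ Dilnoza: 08:30–09:00, 10:30–12:00, 16:30–17:00.
Wyatt ∩ Dilnoza ∩ Isla: 08:30–09:00, 11:00–12:00, 16:30–17:00.
Wyatt ∩ Dilnoza ∩ Isla ∩ Maya: 08:30–09:00, 11:00–11:30.
Restricted to 10:00–18:00: 11:00–11:30.
Windows ≥ 60 min: (none).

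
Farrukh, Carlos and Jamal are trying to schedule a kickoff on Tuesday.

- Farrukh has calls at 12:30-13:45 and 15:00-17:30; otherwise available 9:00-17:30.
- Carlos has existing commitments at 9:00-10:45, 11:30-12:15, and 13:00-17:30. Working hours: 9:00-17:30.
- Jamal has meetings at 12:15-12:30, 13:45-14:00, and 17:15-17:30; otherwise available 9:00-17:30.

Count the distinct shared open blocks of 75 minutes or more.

0

Farrukh free within 09:00–17:30: 09:00–12:30, 13:45–15:00.
Carlos free within 09:00–17:30: 10:45–11:30, 12:15–13:00.
Jamal free within 09:00–17:30: 09:00–12:15, 12:30–13:45, 14:00–17:15.
Farrukh ∩ Carlos: 10:45–11:30, 12:15–12:30.
Farrukh ∩ Carlos ∩ Jamal: 10:45–11:30.
Windows ≥ 75 min: (none).
That's 0 windows.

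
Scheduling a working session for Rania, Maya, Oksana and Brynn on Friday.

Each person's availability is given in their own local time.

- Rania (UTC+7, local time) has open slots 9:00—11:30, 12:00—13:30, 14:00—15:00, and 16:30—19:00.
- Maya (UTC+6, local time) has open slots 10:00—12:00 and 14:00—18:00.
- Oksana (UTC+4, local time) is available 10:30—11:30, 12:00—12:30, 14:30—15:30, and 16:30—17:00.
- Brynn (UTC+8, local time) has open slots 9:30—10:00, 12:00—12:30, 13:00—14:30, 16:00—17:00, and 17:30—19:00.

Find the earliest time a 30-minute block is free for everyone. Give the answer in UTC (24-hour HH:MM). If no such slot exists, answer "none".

10:30

Rania → UTC: 02:00–04:30, 05:00–06:30, 07:00–08:00, 09:30–12:00.
Maya → UTC: 04:00–06:00, 08:00–12:00.
Oksana → UTC: 06:30–07:30, 08:00–08:30, 10:30–11:30, 12:30–13:00.
Brynn → UTC: 01:30–02:00, 04:00–04:30, 05:00–06:30, 08:00–09:00, 09:30–11:00.
Rania ∩ Maya: 04:00–04:30, 05:00–06:00, 09:30–12:00.
Rania ∩ Maya ∩ Oksana: 10:30–11:30.
Rania ∩ Maya ∩ Oksana ∩ Brynn: 10:30–11:00.
Windows ≥ 30 min: 10:30–11:00.
Earliest such window starts at 10:30.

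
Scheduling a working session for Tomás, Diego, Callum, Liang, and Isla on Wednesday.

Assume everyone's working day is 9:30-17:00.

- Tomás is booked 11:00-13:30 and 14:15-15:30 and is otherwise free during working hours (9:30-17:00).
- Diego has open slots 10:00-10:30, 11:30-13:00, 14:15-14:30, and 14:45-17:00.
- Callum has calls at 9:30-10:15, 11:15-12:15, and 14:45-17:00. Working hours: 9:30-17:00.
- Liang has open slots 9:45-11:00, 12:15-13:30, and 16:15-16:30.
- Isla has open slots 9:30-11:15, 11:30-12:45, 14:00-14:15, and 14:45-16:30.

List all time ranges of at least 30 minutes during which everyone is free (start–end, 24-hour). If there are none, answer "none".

none

Tomás free within 09:30–17:00: 09:30–11:00, 13:30–14:15, 15:30–17:00.
Callum free within 09:30–17:00: 10:15–11:15, 12:15–14:45.
Tomás ∩ Diego: 10:00–10:30, 15:30–17:00.
Tomás ∩ Diego ∩ Callum: 10:15–10:30.
Tomás ∩ Diego ∩ Callum ∩ Liang: 10:15–10:30.
Tomás ∩ Diego ∩ Callum ∩ Liang ∩ Isla: 10:15–10:30.
Windows ≥ 30 min: (none).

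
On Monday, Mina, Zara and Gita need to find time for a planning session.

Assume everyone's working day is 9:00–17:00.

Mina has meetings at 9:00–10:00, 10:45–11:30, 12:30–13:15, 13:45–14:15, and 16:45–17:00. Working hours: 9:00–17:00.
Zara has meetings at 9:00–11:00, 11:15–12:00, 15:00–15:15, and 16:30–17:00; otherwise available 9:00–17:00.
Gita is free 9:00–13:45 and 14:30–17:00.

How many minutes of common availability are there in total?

Mina free within 09:00–17:00: 10:00–10:45, 11:30–12:30, 13:15–13:45, 14:15–16:45.
Zara free within 09:00–17:00: 11:00–11:15, 12:00–15:00, 15:15–16:30.
Mina ∩ Zara: 12:00–12:30, 13:15–13:45, 14:15–15:00, 15:15–16:30.
Mina ∩ Zara ∩ Gita: 12:00–12:30, 13:15–13:45, 14:30–15:00, 15:15–16:30.
Total common minutes: 30 + 30 + 30 + 75 = 165.

165 minutes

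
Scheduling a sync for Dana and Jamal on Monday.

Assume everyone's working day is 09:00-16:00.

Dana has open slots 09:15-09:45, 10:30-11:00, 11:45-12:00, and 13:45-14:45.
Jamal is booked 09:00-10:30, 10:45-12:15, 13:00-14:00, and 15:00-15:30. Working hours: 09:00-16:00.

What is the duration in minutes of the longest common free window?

Jamal free within 09:00–16:00: 10:30–10:45, 12:15–13:00, 14:00–15:00, 15:30–16:00.
Dana ∩ Jamal: 10:30–10:45, 14:00–14:45.
Common window lengths: 15, 45 min; longest is 45.

45 minutes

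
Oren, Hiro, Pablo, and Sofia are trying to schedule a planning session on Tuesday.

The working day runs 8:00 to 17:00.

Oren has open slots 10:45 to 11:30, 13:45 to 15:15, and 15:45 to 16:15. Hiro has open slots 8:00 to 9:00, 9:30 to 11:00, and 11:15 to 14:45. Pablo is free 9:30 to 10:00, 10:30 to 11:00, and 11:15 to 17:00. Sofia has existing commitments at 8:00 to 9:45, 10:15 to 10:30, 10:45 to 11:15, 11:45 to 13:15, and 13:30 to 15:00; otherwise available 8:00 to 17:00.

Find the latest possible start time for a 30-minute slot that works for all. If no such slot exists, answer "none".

Sofia free within 08:00–17:00: 09:45–10:15, 10:30–10:45, 11:15–11:45, 13:15–13:30, 15:00–17:00.
Oren ∩ Hiro: 10:45–11:00, 11:15–11:30, 13:45–14:45.
Oren ∩ Hiro ∩ Pablo: 10:45–11:00, 11:15–11:30, 13:45–14:45.
Oren ∩ Hiro ∩ Pablo ∩ Sofia: 11:15–11:30.
Windows ≥ 30 min: (none).

none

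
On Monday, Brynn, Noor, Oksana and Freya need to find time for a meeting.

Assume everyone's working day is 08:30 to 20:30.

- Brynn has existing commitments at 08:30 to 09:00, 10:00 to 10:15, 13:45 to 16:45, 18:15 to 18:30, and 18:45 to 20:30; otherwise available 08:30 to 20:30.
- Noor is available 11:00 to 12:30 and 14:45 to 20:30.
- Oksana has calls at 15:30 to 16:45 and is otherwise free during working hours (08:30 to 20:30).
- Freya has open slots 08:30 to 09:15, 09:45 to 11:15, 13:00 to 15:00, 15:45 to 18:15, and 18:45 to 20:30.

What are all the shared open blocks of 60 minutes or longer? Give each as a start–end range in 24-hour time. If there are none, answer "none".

16:45–18:15

Brynn free within 08:30–20:30: 09:00–10:00, 10:15–13:45, 16:45–18:15, 18:30–18:45.
Oksana free within 08:30–20:30: 08:30–15:30, 16:45–20:30.
Brynn ∩ Noor: 11:00–12:30, 16:45–18:15, 18:30–18:45.
Brynn ∩ Noor ∩ Oksana: 11:00–12:30, 16:45–18:15, 18:30–18:45.
Brynn ∩ Noor ∩ Oksana ∩ Freya: 11:00–11:15, 16:45–18:15.
Windows ≥ 60 min: 16:45–18:15.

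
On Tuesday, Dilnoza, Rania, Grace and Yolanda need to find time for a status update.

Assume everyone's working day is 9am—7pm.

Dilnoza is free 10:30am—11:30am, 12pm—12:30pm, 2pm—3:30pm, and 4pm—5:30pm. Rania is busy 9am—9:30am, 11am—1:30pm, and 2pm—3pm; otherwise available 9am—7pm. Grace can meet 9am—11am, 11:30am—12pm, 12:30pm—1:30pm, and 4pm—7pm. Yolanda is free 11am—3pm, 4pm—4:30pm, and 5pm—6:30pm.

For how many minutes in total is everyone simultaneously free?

Rania free within 09:00–19:00: 09:30–11:00, 13:30–14:00, 15:00–19:00.
Dilnoza ∩ Rania: 10:30–11:00, 15:00–15:30, 16:00–17:30.
Dilnoza ∩ Rania ∩ Grace: 10:30–11:00, 16:00–17:30.
Dilnoza ∩ Rania ∩ Grace ∩ Yolanda: 16:00–16:30, 17:00–17:30.
Total common minutes: 30 + 30 = 60.

60 minutes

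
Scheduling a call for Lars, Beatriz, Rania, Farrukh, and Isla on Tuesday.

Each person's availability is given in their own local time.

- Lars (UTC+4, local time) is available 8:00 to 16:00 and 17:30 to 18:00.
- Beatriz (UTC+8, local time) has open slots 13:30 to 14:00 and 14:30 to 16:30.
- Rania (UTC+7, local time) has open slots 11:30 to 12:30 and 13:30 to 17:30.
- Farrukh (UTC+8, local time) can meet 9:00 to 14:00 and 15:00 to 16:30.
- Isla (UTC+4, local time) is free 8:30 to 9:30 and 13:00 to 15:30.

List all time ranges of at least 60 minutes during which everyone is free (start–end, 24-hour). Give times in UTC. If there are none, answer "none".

none

Lars → UTC: 04:00–12:00, 13:30–14:00.
Beatriz → UTC: 05:30–06:00, 06:30–08:30.
Rania → UTC: 04:30–05:30, 06:30–10:30.
Farrukh → UTC: 01:00–06:00, 07:00–08:30.
Isla → UTC: 04:30–05:30, 09:00–11:30.
Lars ∩ Beatriz: 05:30–06:00, 06:30–08:30.
Lars ∩ Beatriz ∩ Rania: 06:30–08:30.
Lars ∩ Beatriz ∩ Rania ∩ Farrukh: 07:00–08:30.
Lars ∩ Beatriz ∩ Rania ∩ Farrukh ∩ Isla: (none).
Windows ≥ 60 min: (none).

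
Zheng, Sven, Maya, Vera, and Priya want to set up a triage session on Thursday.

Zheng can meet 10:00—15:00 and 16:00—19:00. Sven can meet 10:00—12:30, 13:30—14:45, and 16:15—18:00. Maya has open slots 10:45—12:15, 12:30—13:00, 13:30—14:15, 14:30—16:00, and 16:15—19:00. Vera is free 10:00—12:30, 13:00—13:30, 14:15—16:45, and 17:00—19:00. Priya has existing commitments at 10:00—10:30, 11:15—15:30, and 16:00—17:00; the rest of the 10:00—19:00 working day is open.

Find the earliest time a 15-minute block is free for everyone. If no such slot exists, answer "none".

Priya free within 10:00–19:00: 10:30–11:15, 15:30–16:00, 17:00–19:00.
Zheng ∩ Sven: 10:00–12:30, 13:30–14:45, 16:15–18:00.
Zheng ∩ Sven ∩ Maya: 10:45–12:15, 13:30–14:15, 14:30–14:45, 16:15–18:00.
Zheng ∩ Sven ∩ Maya ∩ Vera: 10:45–12:15, 14:30–14:45, 16:15–16:45, 17:00–18:00.
Zheng ∩ Sven ∩ Maya ∩ Vera ∩ Priya: 10:45–11:15, 17:00–18:00.
Windows ≥ 15 min: 10:45–11:15, 17:00–18:00.
Earliest such window starts at 10:45.

10:45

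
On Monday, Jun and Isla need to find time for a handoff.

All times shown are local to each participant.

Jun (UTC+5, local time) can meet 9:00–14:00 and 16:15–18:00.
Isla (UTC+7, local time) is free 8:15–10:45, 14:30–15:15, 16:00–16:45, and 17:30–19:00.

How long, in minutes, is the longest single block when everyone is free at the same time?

45 minutes

Jun → UTC: 04:00–09:00, 11:15–13:00.
Isla → UTC: 01:15–03:45, 07:30–08:15, 09:00–09:45, 10:30–12:00.
Jun ∩ Isla: 07:30–08:15, 11:15–12:00.
Common window lengths: 45, 45 min; longest is 45.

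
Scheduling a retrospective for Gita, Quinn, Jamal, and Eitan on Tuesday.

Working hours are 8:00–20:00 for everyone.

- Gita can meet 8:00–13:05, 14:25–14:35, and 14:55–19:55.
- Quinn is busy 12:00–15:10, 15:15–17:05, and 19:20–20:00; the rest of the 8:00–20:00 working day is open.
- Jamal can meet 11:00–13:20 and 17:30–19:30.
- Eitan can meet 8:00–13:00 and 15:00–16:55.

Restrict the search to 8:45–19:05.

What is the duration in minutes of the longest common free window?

60 minutes

Quinn free within 08:00–20:00: 08:00–12:00, 15:10–15:15, 17:05–19:20.
Gita ∩ Quinn: 08:00–12:00, 15:10–15:15, 17:05–19:20.
Gita ∩ Quinn ∩ Jamal: 11:00–12:00, 17:30–19:20.
Gita ∩ Quinn ∩ Jamal ∩ Eitan: 11:00–12:00.
Restricted to 08:45–19:05: 11:00–12:00.
Single common window of 60 minutes.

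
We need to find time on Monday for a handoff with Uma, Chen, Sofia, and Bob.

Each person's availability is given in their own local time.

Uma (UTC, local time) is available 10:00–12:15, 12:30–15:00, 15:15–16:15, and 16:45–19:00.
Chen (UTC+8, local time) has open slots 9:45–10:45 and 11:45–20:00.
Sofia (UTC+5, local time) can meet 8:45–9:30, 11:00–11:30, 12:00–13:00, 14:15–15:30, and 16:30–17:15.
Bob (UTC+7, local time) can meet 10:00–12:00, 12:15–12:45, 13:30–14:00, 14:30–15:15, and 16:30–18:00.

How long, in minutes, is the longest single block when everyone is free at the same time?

Uma → UTC: 10:00–12:15, 12:30–15:00, 15:15–16:15, 16:45–19:00.
Chen → UTC: 01:45–02:45, 03:45–12:00.
Sofia → UTC: 03:45–04:30, 06:00–06:30, 07:00–08:00, 09:15–10:30, 11:30–12:15.
Bob → UTC: 03:00–05:00, 05:15–05:45, 06:30–07:00, 07:30–08:15, 09:30–11:00.
Uma ∩ Chen: 10:00–12:00.
Uma ∩ Chen ∩ Sofia: 10:00–10:30, 11:30–12:00.
Uma ∩ Chen ∩ Sofia ∩ Bob: 10:00–10:30.
Single common window of 30 minutes.

30 minutes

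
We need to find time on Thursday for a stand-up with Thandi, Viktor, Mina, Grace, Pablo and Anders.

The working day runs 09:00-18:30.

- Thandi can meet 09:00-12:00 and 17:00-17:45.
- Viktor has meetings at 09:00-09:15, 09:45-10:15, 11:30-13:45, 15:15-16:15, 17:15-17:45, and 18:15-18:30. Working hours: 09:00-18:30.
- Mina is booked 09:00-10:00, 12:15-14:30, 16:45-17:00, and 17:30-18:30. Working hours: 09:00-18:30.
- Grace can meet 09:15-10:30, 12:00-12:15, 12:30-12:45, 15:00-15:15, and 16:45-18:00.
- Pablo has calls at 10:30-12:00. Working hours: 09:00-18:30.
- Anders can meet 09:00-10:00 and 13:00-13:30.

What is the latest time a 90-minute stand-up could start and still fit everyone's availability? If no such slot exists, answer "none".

none

Viktor free within 09:00–18:30: 09:15–09:45, 10:15–11:30, 13:45–15:15, 16:15–17:15, 17:45–18:15.
Mina free within 09:00–18:30: 10:00–12:15, 14:30–16:45, 17:00–17:30.
Pablo free within 09:00–18:30: 09:00–10:30, 12:00–18:30.
Thandi ∩ Viktor: 09:15–09:45, 10:15–11:30, 17:00–17:15.
Thandi ∩ Viktor ∩ Mina: 10:15–11:30, 17:00–17:15.
Thandi ∩ Viktor ∩ Mina ∩ Grace: 10:15–10:30, 17:00–17:15.
Thandi ∩ Viktor ∩ Mina ∩ Grace ∩ Pablo: 10:15–10:30, 17:00–17:15.
Thandi ∩ Viktor ∩ Mina ∩ Grace ∩ Pablo ∩ Anders: (none).
Windows ≥ 90 min: (none).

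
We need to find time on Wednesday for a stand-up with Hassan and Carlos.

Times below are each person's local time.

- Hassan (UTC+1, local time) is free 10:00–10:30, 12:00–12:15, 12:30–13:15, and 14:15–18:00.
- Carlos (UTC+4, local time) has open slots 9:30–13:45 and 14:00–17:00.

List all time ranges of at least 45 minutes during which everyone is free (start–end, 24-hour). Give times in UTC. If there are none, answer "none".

Hassan → UTC: 09:00–09:30, 11:00–11:15, 11:30–12:15, 13:15–17:00.
Carlos → UTC: 05:30–09:45, 10:00–13:00.
Hassan ∩ Carlos: 09:00–09:30, 11:00–11:15, 11:30–12:15.
Windows ≥ 45 min: 11:30–12:15.

11:30–12:15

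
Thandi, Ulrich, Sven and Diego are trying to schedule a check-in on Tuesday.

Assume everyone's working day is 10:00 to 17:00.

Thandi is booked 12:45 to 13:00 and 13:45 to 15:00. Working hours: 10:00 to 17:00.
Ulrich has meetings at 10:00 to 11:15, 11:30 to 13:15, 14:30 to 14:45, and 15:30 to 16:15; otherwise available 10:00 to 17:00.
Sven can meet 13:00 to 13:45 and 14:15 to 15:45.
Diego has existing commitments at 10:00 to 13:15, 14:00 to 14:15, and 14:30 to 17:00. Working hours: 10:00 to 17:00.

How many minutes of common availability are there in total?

Thandi free within 10:00–17:00: 10:00–12:45, 13:00–13:45, 15:00–17:00.
Ulrich free within 10:00–17:00: 11:15–11:30, 13:15–14:30, 14:45–15:30, 16:15–17:00.
Diego free within 10:00–17:00: 13:15–14:00, 14:15–14:30.
Thandi ∩ Ulrich: 11:15–11:30, 13:15–13:45, 15:00–15:30, 16:15–17:00.
Thandi ∩ Ulrich ∩ Sven: 13:15–13:45, 15:00–15:30.
Thandi ∩ Ulrich ∩ Sven ∩ Diego: 13:15–13:45.
Total common minutes: 30.

30 minutes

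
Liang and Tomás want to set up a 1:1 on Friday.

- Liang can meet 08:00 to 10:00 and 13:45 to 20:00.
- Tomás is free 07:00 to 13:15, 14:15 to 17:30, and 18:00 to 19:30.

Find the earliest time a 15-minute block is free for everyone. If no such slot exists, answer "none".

08:00

Liang ∩ Tomás: 08:00–10:00, 14:15–17:30, 18:00–19:30.
Windows ≥ 15 min: 08:00–10:00, 14:15–17:30, 18:00–19:30.
Earliest such window starts at 08:00.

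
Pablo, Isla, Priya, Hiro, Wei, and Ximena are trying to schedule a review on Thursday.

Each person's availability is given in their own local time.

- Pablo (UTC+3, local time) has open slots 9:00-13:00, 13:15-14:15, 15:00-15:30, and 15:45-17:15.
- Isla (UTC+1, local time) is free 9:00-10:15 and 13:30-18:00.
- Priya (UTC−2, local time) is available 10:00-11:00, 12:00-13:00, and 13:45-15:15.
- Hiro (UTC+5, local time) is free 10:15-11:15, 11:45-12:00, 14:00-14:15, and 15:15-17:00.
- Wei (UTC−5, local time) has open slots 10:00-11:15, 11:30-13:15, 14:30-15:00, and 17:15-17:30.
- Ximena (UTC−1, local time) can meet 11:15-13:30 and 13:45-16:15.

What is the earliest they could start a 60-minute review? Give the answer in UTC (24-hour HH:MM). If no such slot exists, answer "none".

Pablo → UTC: 06:00–10:00, 10:15–11:15, 12:00–12:30, 12:45–14:15.
Isla → UTC: 08:00–09:15, 12:30–17:00.
Priya → UTC: 12:00–13:00, 14:00–15:00, 15:45–17:15.
Hiro → UTC: 05:15–06:15, 06:45–07:00, 09:00–09:15, 10:15–12:00.
Wei → UTC: 15:00–16:15, 16:30–18:15, 19:30–20:00, 22:15–22:30.
Ximena → UTC: 12:15–14:30, 14:45–17:15.
Pablo ∩ Isla: 08:00–09:15, 12:45–14:15.
Pablo ∩ Isla ∩ Priya: 12:45–13:00, 14:00–14:15.
Pablo ∩ Isla ∩ Priya ∩ Hiro: (none).
Pablo ∩ Isla ∩ Priya ∩ Hiro ∩ Wei: (none).
Pablo ∩ Isla ∩ Priya ∩ Hiro ∩ Wei ∩ Ximena: (none).
Windows ≥ 60 min: (none).

none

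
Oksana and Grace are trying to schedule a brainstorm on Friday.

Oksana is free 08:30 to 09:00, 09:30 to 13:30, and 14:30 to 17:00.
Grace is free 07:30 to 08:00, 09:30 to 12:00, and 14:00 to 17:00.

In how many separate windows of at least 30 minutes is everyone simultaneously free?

Oksana ∩ Grace: 09:30–12:00, 14:30–17:00.
Windows ≥ 30 min: 09:30–12:00, 14:30–17:00.
That's 2 windows.

2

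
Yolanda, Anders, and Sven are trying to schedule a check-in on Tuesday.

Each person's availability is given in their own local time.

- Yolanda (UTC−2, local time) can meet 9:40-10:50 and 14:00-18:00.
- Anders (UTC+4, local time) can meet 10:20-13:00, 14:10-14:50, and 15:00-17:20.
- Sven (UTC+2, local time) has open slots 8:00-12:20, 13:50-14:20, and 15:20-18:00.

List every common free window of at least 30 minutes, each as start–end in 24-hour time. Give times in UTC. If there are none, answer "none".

Yolanda → UTC: 11:40–12:50, 16:00–20:00.
Anders → UTC: 06:20–09:00, 10:10–10:50, 11:00–13:20.
Sven → UTC: 06:00–10:20, 11:50–12:20, 13:20–16:00.
Yolanda ∩ Anders: 11:40–12:50.
Yolanda ∩ Anders ∩ Sven: 11:50–12:20.
Windows ≥ 30 min: 11:50–12:20.

11:50–12:20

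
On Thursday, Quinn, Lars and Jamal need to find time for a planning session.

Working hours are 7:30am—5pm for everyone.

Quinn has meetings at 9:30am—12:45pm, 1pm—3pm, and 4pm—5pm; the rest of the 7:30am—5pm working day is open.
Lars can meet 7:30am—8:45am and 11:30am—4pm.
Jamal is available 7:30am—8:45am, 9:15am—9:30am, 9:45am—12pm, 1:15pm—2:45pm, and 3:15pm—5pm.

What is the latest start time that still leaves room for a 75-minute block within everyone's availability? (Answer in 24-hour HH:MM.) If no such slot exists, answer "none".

Quinn free within 07:30–17:00: 07:30–09:30, 12:45–13:00, 15:00–16:00.
Quinn ∩ Lars: 07:30–08:45, 12:45–13:00, 15:00–16:00.
Quinn ∩ Lars ∩ Jamal: 07:30–08:45, 15:15–16:00.
Windows ≥ 75 min: 07:30–08:45.
Latest start in the last window 07:30–08:45 is 08:45 − 75 min = 07:30.

07:30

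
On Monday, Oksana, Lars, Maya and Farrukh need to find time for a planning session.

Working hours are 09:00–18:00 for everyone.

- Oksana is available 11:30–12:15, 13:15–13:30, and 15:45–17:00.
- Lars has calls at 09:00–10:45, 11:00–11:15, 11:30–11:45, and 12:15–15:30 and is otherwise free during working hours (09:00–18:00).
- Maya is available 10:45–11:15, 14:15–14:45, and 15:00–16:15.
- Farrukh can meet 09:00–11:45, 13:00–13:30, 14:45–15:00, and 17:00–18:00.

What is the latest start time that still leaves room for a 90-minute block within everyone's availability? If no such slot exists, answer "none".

Lars free within 09:00–18:00: 10:45–11:00, 11:15–11:30, 11:45–12:15, 15:30–18:00.
Oksana ∩ Lars: 11:45–12:15, 15:45–17:00.
Oksana ∩ Lars ∩ Maya: 15:45–16:15.
Oksana ∩ Lars ∩ Maya ∩ Farrukh: (none).
Windows ≥ 90 min: (none).

none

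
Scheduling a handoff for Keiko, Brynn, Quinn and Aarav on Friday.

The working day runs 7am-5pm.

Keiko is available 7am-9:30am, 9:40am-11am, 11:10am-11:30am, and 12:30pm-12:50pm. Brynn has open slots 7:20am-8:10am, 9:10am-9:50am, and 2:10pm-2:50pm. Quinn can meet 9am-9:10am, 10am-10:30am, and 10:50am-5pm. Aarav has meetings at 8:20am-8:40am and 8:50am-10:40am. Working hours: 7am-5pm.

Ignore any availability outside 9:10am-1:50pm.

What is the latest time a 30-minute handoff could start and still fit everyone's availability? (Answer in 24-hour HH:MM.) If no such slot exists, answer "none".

Aarav free within 07:00–17:00: 07:00–08:20, 08:40–08:50, 10:40–17:00.
Keiko ∩ Brynn: 07:20–08:10, 09:10–09:30, 09:40–09:50.
Keiko ∩ Brynn ∩ Quinn: (none).
Keiko ∩ Brynn ∩ Quinn ∩ Aarav: (none).
Restricted to 09:10–13:50: (none).
Windows ≥ 30 min: (none).

none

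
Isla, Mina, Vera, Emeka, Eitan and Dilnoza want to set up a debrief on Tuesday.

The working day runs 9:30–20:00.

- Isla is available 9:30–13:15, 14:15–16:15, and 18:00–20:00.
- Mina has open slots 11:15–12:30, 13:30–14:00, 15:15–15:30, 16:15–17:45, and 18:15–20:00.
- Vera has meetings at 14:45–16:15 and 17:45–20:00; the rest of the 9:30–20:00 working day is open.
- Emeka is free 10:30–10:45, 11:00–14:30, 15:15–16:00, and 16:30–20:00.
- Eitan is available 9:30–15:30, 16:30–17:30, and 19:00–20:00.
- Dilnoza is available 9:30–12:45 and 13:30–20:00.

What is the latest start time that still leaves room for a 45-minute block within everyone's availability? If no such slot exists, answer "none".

11:45

Vera free within 09:30–20:00: 09:30–14:45, 16:15–17:45.
Isla ∩ Mina: 11:15–12:30, 15:15–15:30, 18:15–20:00.
Isla ∩ Mina ∩ Vera: 11:15–12:30.
Isla ∩ Mina ∩ Vera ∩ Emeka: 11:15–12:30.
Isla ∩ Mina ∩ Vera ∩ Emeka ∩ Eitan: 11:15–12:30.
Isla ∩ Mina ∩ Vera ∩ Emeka ∩ Eitan ∩ Dilnoza: 11:15–12:30.
Windows ≥ 45 min: 11:15–12:30.
Latest start in the last window 11:15–12:30 is 12:30 − 45 min = 11:45.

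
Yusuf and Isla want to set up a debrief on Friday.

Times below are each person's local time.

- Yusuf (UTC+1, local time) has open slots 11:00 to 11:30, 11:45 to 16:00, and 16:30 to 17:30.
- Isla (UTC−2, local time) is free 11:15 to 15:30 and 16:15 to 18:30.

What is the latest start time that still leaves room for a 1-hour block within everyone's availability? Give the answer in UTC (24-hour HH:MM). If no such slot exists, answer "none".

Yusuf → UTC: 10:00–10:30, 10:45–15:00, 15:30–16:30.
Isla → UTC: 13:15–17:30, 18:15–20:30.
Yusuf ∩ Isla: 13:15–15:00, 15:30–16:30.
Windows ≥ 60 min: 13:15–15:00, 15:30–16:30.
Latest start in the last window 15:30–16:30 is 16:30 − 60 min = 15:30.

15:30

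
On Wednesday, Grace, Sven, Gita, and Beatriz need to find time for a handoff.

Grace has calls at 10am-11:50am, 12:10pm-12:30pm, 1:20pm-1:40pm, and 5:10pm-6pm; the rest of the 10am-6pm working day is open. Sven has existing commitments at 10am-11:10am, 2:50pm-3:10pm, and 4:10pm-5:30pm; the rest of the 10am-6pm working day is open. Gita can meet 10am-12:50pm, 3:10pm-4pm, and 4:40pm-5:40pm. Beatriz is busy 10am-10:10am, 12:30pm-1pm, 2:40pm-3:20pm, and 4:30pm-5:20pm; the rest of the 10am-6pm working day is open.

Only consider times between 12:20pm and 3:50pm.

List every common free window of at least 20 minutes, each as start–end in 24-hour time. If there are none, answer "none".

Grace free within 10:00–18:00: 11:50–12:10, 12:30–13:20, 13:40–17:10.
Sven free within 10:00–18:00: 11:10–14:50, 15:10–16:10, 17:30–18:00.
Beatriz free within 10:00–18:00: 10:10–12:30, 13:00–14:40, 15:20–16:30, 17:20–18:00.
Grace ∩ Sven: 11:50–12:10, 12:30–13:20, 13:40–14:50, 15:10–16:10.
Grace ∩ Sven ∩ Gita: 11:50–12:10, 12:30–12:50, 15:10–16:00.
Grace ∩ Sven ∩ Gita ∩ Beatriz: 11:50–12:10, 15:20–16:00.
Restricted to 12:20–15:50: 15:20–15:50.
Windows ≥ 20 min: 15:20–15:50.

15:20–15:50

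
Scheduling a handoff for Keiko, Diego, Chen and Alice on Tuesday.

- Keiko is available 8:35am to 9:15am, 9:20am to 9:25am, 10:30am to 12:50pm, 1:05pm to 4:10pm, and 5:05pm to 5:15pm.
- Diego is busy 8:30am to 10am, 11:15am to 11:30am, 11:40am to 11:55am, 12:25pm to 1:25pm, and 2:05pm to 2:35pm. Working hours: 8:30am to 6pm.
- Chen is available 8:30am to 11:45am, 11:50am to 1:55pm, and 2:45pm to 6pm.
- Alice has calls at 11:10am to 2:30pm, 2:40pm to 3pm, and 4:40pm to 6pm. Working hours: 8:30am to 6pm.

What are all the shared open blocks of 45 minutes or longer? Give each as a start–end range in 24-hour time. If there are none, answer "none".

Diego free within 08:30–18:00: 10:00–11:15, 11:30–11:40, 11:55–12:25, 13:25–14:05, 14:35–18:00.
Alice free within 08:30–18:00: 08:30–11:10, 14:30–14:40, 15:00–16:40.
Keiko ∩ Diego: 10:30–11:15, 11:30–11:40, 11:55–12:25, 13:25–14:05, 14:35–16:10, 17:05–17:15.
Keiko ∩ Diego ∩ Chen: 10:30–11:15, 11:30–11:40, 11:55–12:25, 13:25–13:55, 14:45–16:10, 17:05–17:15.
Keiko ∩ Diego ∩ Chen ∩ Alice: 10:30–11:10, 15:00–16:10.
Windows ≥ 45 min: 15:00–16:10.

15:00–16:10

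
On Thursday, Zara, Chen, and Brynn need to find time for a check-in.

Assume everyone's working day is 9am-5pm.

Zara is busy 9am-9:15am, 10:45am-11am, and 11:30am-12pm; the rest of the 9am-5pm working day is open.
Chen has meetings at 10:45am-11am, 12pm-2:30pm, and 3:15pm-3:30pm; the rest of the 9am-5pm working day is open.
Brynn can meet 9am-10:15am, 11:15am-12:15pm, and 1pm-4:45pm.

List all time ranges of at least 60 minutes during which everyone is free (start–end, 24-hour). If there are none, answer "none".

09:15–10:15, 15:30–16:45

Zara free within 09:00–17:00: 09:15–10:45, 11:00–11:30, 12:00–17:00.
Chen free within 09:00–17:00: 09:00–10:45, 11:00–12:00, 14:30–15:15, 15:30–17:00.
Zara ∩ Chen: 09:15–10:45, 11:00–11:30, 14:30–15:15, 15:30–17:00.
Zara ∩ Chen ∩ Brynn: 09:15–10:15, 11:15–11:30, 14:30–15:15, 15:30–16:45.
Windows ≥ 60 min: 09:15–10:15, 15:30–16:45.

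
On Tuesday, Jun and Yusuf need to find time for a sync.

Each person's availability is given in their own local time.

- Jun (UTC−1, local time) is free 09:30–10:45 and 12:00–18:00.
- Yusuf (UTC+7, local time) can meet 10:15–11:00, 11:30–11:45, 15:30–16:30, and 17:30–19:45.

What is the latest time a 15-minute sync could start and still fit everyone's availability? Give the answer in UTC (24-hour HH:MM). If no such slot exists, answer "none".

Jun → UTC: 10:30–11:45, 13:00–19:00.
Yusuf → UTC: 03:15–04:00, 04:30–04:45, 08:30–09:30, 10:30–12:45.
Jun ∩ Yusuf: 10:30–11:45.
Windows ≥ 15 min: 10:30–11:45.
Latest start in the last window 10:30–11:45 is 11:45 − 15 min = 11:30.

11:30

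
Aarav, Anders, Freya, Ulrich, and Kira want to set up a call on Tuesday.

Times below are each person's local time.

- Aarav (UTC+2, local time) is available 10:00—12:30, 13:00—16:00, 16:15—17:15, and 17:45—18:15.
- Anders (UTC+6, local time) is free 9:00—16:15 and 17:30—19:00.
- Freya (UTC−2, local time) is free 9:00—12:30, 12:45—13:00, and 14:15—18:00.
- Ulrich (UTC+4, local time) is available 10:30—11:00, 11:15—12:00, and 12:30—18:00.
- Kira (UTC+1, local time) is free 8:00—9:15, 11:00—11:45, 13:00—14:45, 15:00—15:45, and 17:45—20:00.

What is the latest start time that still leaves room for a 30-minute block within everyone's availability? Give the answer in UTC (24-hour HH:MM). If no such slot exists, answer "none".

Aarav → UTC: 08:00–10:30, 11:00–14:00, 14:15–15:15, 15:45–16:15.
Anders → UTC: 03:00–10:15, 11:30–13:00.
Freya → UTC: 11:00–14:30, 14:45–15:00, 16:15–20:00.
Ulrich → UTC: 06:30–07:00, 07:15–08:00, 08:30–14:00.
Kira → UTC: 07:00–08:15, 10:00–10:45, 12:00–13:45, 14:00–14:45, 16:45–19:00.
Aarav ∩ Anders: 08:00–10:15, 11:30–13:00.
Aarav ∩ Anders ∩ Freya: 11:30–13:00.
Aarav ∩ Anders ∩ Freya ∩ Ulrich: 11:30–13:00.
Aarav ∩ Anders ∩ Freya ∩ Ulrich ∩ Kira: 12:00–13:00.
Windows ≥ 30 min: 12:00–13:00.
Latest start in the last window 12:00–13:00 is 13:00 − 30 min = 12:30.

12:30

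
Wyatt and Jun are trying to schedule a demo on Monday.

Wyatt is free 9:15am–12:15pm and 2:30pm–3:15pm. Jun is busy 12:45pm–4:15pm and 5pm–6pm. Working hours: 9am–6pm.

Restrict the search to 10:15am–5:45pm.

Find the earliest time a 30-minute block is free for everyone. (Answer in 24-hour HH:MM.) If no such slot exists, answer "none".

10:15

Jun free within 09:00–18:00: 09:00–12:45, 16:15–17:00.
Wyatt ∩ Jun: 09:15–12:15.
Restricted to 10:15–17:45: 10:15–12:15.
Windows ≥ 30 min: 10:15–12:15.
Earliest such window starts at 10:15.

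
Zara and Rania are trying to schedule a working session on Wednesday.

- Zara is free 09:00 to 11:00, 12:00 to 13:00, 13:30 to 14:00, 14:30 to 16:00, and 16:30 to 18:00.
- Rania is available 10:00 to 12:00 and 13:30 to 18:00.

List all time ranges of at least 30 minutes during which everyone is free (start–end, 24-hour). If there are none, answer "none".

10:00–11:00, 13:30–14:00, 14:30–16:00, 16:30–18:00

Zara ∩ Rania: 10:00–11:00, 13:30–14:00, 14:30–16:00, 16:30–18:00.
Windows ≥ 30 min: 10:00–11:00, 13:30–14:00, 14:30–16:00, 16:30–18:00.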